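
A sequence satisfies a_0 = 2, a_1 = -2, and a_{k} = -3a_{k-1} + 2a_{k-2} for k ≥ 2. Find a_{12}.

3155258

The ordinary generating function has denominator 1 + 3t - 2t^2.
Iterating the recurrence: a_0,…,a_{12} = 2, -2, 10, -34, 122, -434, 1546, -5506, 19610, -69842, 248746, -885922, 3155258.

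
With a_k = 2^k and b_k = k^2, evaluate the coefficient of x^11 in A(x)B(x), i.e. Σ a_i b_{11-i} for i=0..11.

The convolution is the t^11 coefficient of A(t)B(t).
Σ = 1·121 + 2·100 + 4·81 + 8·64 + 16·49 + 32·36 + 64·25 + 128·16 + 256·9 + 512·4 + 1024·1 + 2048·0 = 12117.

12117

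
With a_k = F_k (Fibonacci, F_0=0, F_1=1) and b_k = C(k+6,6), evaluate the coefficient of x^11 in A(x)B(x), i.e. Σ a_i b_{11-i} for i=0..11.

38403

The convolution is the x^11 coefficient of A(x)B(x).
Σ = 0·12376 + 1·8008 + 1·5005 + 2·3003 + 3·1716 + 5·924 + 8·462 + 13·210 + 21·84 + 34·28 + 55·7 + 89·1 = 38403.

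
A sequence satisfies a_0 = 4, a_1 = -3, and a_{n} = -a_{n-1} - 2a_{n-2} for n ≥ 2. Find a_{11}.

The ordinary generating function has denominator 1 + z + 2z^2.
Iterating the recurrence: a_0,…,a_{11} = 4, -3, -5, 11, -1, -21, 23, 19, -65, 27, 103, -157.

-157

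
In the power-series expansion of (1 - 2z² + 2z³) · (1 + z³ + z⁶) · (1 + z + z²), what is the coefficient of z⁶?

1

(1 - 2z² + 2z³) has coefficients 1,0,-2,2 for degrees 0…3.
(1 + z³ + z⁶) has coefficients 1,0,0,1,0,0,1 for degrees 0…6.
Finally multiplying by (1 + z + z²), the product of all factors after the first has coefficients 1,1,1,1,1,1,1 for degrees 0…6.
[z⁶] = 1·1 − 2·1 + 2·1 = 1.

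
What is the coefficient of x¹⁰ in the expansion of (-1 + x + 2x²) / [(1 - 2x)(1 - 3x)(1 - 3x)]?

The denominator gives the recurrence a_n = 8a_(n−1) − 21a_(n−2) + 18a_(n−3) for n ≥ 3; the numerator fixes a_0 = -1, a_1 = -7, a_2 = -33.
Iterating: -1, -7, -33, -135, -513, -1863, -6561, -22599, -76545, -255879, -846369, so a_10 = -846369.

-846369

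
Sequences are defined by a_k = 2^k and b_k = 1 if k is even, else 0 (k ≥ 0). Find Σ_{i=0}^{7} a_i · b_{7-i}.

The convolution is the x^7 coefficient of A(x)B(x).
Σ = 1·0 + 2·1 + 4·0 + 8·1 + 16·0 + 32·1 + 64·0 + 128·1 = 170.

170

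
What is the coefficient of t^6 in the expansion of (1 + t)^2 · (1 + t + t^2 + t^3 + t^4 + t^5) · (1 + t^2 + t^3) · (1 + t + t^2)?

(1 + t)^2 has coefficients 1,2,1 for degrees 0…2.
(1 + t + t^2 + t^3 + t^4 + t^5) has coefficients 1,1,1,1,1,1,0 for degrees 0…6.
Multiplying by (1 + t^2 + t^3) gives running coefficients 1,1,2,3,3,3,2 for degrees 0…6.
Finally multiplying by (1 + t + t^2), the product of all factors after the first has coefficients 1,2,4,6,8,9,8 for degrees 0…6.
[t^6] = 1·8 + 2·9 + 1·8 = 34.

34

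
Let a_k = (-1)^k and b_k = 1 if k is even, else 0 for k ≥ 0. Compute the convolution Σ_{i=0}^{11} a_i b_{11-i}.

This is [x^11] in the product of the two ordinary generating functions.
Σ = 1·0 − 1·1 + 1·0 − 1·1 + 1·0 − 1·1 + 1·0 − 1·1 + 1·0 − 1·1 + 1·0 − 1·1 = -6.

-6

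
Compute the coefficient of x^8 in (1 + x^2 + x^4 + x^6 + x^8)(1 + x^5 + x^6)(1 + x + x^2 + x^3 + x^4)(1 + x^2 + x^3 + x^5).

17

(1 + x^2 + x^4 + x^6 + x^8) has coefficients 1,0,1,0,1,0,1,0,1 for degrees 0…8.
(1 + x^5 + x^6) has coefficients 1,0,0,0,0,1,1,0,0 for degrees 0…8.
Multiplying by (1 + x + x^2 + x^3 + x^4) gives running coefficients 1,1,1,1,1,1,2,2,2 for degrees 0…8.
Finally multiplying by (1 + x^2 + x^3 + x^5), the product of all factors after the first has coefficients 1,1,2,3,3,4,5,5,6 for degrees 0…8.
[x^8] = 1·6 + 1·5 + 1·3 + 1·2 + 1·1 = 17.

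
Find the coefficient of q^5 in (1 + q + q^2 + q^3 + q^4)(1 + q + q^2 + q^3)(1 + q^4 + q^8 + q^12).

5

(1 + q + q^2 + q^3 + q^4) has coefficients 1,1,1,1,1 for degrees 0…4.
(1 + q + q^2 + q^3) has coefficients 1,1,1,1,0,0 for degrees 0…5.
Finally multiplying by (1 + q^4 + q^8 + q^12), the product of all factors after the first has coefficients 1,1,1,1,1,1 for degrees 0…5.
[q^5] = 1·1 + 1·1 + 1·1 + 1·1 + 1·1 = 5.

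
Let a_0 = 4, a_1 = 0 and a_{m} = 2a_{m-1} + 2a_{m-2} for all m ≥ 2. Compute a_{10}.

The ordinary generating function has denominator 1 - 2x - 2x^2.
Iterating the recurrence: a_0,…,a_{10} = 4, 0, 8, 16, 48, 128, 352, 960, 2624, 7168, 19584.

19584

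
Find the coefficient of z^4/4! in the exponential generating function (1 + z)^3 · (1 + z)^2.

120

The EGF product rule gives c_4 = Σ_{k_1+k_2=4} C(4; k_1,k_2) · ∏ g_i(k_i), where (1+z)^3 gives the falling factorial (3)_k; (1+z)^2 gives the falling factorial (2)_k.
g_1(k) for k = 0…4: 1, 3, 6, 6, 0.
g_2(k) for k = 0…4: 1, 2, 2, 0, 0.
c_4 = Σ_k C(4,k)·g_1(k)·g_2(4−k) = 6·6·2 + 4·6·2 = 72 + 48 = 120.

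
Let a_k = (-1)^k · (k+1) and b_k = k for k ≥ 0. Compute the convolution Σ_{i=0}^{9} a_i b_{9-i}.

This is [x^9] in the product of the two ordinary generating functions.
Σ = 1·9 − 2·8 + 3·7 − 4·6 + 5·5 − 6·4 + 7·3 − 8·2 + 9·1 − 10·0 = 5.

5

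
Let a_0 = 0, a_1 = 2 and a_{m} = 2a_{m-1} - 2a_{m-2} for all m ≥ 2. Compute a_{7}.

The ordinary generating function has denominator 1 - 2y + 2y^2.
Iterating the recurrence: a_0,…,a_{7} = 0, 2, 4, 4, 0, -8, -16, -16.

-16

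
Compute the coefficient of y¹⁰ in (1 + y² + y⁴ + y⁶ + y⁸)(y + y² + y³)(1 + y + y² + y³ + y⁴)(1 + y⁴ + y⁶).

(1 + y² + y⁴ + y⁶ + y⁸) has coefficients 1,0,1,0,1,0,1,0,1 for degrees 0…8.
(y + y² + y³) has coefficients 0,1,1,1,0,0,0,0,0,0,0 for degrees 0…10.
Multiplying by (1 + y + y² + y³ + y⁴) gives running coefficients 0,1,2,3,3,3,2,1,0,0,0 for degrees 0…10.
Finally multiplying by (1 + y⁴ + y⁶), the product of all factors after the first has coefficients 0,1,2,3,3,4,4,5,5,6,5 for degrees 0…10.
[y¹⁰] = 1·5 + 1·5 + 1·4 + 1·3 + 1·2 = 19.

19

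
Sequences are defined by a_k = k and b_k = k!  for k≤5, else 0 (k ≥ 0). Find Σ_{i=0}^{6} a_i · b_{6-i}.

205

This is [x^6] in the product of the two ordinary generating functions.
Σ = 0·0 + 1·120 + 2·24 + 3·6 + 4·2 + 5·1 + 6·1 = 205.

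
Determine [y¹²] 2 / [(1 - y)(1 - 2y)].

Partial fractions give a closed form: a_n = (-2)·1^n + (4)·2^n.
At n = 12: a_12 = 16382.

16382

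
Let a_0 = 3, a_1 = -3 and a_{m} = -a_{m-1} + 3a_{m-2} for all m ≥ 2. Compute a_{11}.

-18480

The ordinary generating function has denominator 1 + t - 3t^2.
Iterating the recurrence: a_0,…,a_{11} = 3, -3, 12, -21, 57, -120, 291, -651, 1524, -3477, 8049, -18480.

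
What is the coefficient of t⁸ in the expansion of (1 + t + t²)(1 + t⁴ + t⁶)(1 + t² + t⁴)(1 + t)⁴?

47

(1 + t + t²) has coefficients 1,1,1 for degrees 0…2.
(1 + t⁴ + t⁶) has coefficients 1,0,0,0,1,0,1,0,0 for degrees 0…8.
Multiplying by (1 + t² + t⁴) gives running coefficients 1,0,1,0,2,0,2,0,2 for degrees 0…8.
Finally multiplying by (1 + t)⁴, the product of all factors after the first has coefficients 1,4,7,8,9,12,15,16,16 for degrees 0…8.
[t⁸] = 1·16 + 1·16 + 1·15 = 47.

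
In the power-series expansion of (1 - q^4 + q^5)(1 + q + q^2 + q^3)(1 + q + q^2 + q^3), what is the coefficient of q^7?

-1

(1 - q^4 + q^5) has coefficients 1,0,0,0,-1,1 for degrees 0…5.
(1 + q + q^2 + q^3) has coefficients 1,1,1,1,0,0,0,0 for degrees 0…7.
Finally multiplying by (1 + q + q^2 + q^3), the product of all factors after the first has coefficients 1,2,3,4,3,2,1,0 for degrees 0…7.
[q^7] = 1·0 − 1·4 + 1·3 = -1.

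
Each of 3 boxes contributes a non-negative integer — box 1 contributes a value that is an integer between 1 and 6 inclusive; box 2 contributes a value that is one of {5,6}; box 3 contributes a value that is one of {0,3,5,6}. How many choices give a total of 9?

3

The generating function for the choices is (z + z² + z³ + z⁴ + z⁵ + z⁶)·(z⁵ + z⁶)·(1 + z³ + z⁵ + z⁶); the count is [z⁹].
(z + z² + z³ + z⁴ + z⁵ + z⁶) has coefficients 0,1,1,1,1,1,1 for degrees 0…6.
(z⁵ + z⁶) has coefficients 0,0,0,0,0,1,1,0,0,0 for degrees 0…9.
Finally multiplying by (1 + z³ + z⁵ + z⁶), the product of all factors after the first has coefficients 0,0,0,0,0,1,1,0,1,1 for degrees 0…9.
[z⁹] = 1·1 + 1·0 + 1·1 + 1·1 + 1·0 + 1·0 = 3.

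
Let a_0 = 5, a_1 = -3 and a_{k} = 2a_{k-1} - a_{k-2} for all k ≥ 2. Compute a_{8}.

-59

The ordinary generating function has denominator 1 - 2t + t^2.
Iterating the recurrence: a_0,…,a_{8} = 5, -3, -11, -19, -27, -35, -43, -51, -59.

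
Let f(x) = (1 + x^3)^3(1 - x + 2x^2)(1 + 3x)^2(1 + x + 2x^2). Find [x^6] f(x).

(1 + x^3)^3 has coefficients 1,0,0,3,0,0,3 for degrees 0…6.
(1 - x + 2x^2) has coefficients 1,-1,2,0,0,0,0 for degrees 0…6.
Multiplying by (1 + 3x)^2 gives running coefficients 1,5,5,3,18,0,0 for degrees 0…6.
Finally multiplying by (1 + x + 2x^2), the product of all factors after the first has coefficients 1,6,12,18,31,24,36 for degrees 0…6.
[x^6] = 1·36 + 3·18 + 3·1 = 93.

93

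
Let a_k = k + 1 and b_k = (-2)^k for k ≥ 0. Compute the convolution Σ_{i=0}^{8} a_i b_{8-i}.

117

Write out a_i and b_{8-i} for i = 0,…,8 and sum the products.
Σ = 1·256 + 2·(-128) + 3·64 + 4·(-32) + 5·16 + 6·(-8) + 7·4 + 8·(-2) + 9·1 = 117.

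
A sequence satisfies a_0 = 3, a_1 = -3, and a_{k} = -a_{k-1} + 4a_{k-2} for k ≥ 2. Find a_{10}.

The ordinary generating function has denominator 1 + x - 4x^2.
Iterating the recurrence: a_0,…,a_{10} = 3, -3, 15, -27, 87, -195, 543, -1323, 3495, -8787, 22767.

22767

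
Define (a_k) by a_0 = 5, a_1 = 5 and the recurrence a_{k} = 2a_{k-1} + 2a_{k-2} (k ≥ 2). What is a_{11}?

The ordinary generating function has denominator 1 - 2y - 2y^2.
Iterating the recurrence: a_0,…,a_{11} = 5, 5, 20, 50, 140, 380, 1040, 2840, 7760, 21200, 57920, 158240.

158240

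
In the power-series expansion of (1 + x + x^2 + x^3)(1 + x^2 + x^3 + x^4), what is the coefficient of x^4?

(1 + x + x^2 + x^3) has coefficients 1,1,1,1 for degrees 0…3.
(1 + x^2 + x^3 + x^4) has coefficients 1,0,1,1,1 for degrees 0…4.
[x^4] = 1·1 + 1·1 + 1·1 + 1·0 = 3.

3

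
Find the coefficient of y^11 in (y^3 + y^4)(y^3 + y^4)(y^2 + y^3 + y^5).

(y^3 + y^4) has coefficients 0,0,0,1,1 for degrees 0…4.
(y^3 + y^4) has coefficients 0,0,0,1,1,0,0,0,0,0,0,0 for degrees 0…11.
Finally multiplying by (y^2 + y^3 + y^5), the product of all factors after the first has coefficients 0,0,0,0,0,1,2,1,1,1,0,0 for degrees 0…11.
[y^11] = 1·1 + 1·1 = 2.

2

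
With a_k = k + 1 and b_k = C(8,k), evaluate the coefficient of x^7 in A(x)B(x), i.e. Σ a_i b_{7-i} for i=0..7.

The convolution is the t^7 coefficient of A(t)B(t).
Σ = 1·8 + 2·28 + 3·56 + 4·70 + 5·56 + 6·28 + 7·8 + 8·1 = 1024.

1024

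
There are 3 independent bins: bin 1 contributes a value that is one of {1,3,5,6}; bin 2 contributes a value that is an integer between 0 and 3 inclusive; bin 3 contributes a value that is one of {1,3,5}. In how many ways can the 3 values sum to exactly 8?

6

The generating function for the choices is (z + z^3 + z^5 + z^6)·(1 + z + z^2 + z^3)·(z + z^3 + z^5); the count is [z^8].
(z + z^3 + z^5 + z^6) has coefficients 0,1,0,1,0,1,1 for degrees 0…6.
(1 + z + z^2 + z^3) has coefficients 1,1,1,1,0,0,0,0,0 for degrees 0…8.
Finally multiplying by (z + z^3 + z^5), the product of all factors after the first has coefficients 0,1,1,2,2,2,2,1,1 for degrees 0…8.
[z^8] = 1·1 + 1·2 + 1·2 + 1·1 = 6.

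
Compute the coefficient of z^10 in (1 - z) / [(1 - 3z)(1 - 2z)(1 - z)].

175099

The denominator gives the recurrence a_n = 6a_(n−1) − 11a_(n−2) + 6a_(n−3) for n ≥ 3; the numerator fixes a_0 = 1, a_1 = 5, a_2 = 19.
Iterating: 1, 5, 19, 65, 211, 665, 2059, 6305, 19171, 58025, 175099, so a_10 = 175099.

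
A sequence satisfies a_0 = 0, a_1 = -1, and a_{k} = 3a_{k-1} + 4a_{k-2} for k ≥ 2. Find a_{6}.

The ordinary generating function has denominator 1 - 3t - 4t^2.
Iterating the recurrence: a_0,…,a_{6} = 0, -1, -3, -13, -51, -205, -819.

-819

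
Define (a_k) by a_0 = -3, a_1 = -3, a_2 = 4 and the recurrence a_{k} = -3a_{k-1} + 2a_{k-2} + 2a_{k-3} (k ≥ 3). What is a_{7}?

-3034

The ordinary generating function has denominator 1 + 3t - 2t^2 - 2t^3.
Iterating the recurrence: a_0,…,a_{7} = -3, -3, 4, -24, 74, -262, 886, -3034.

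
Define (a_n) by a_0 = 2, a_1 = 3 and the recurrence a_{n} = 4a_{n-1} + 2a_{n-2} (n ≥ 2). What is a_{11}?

10771040

The ordinary generating function has denominator 1 - 4z - 2z^2.
Iterating the recurrence: a_0,…,a_{11} = 2, 3, 16, 70, 312, 1388, 6176, 27480, 122272, 544048, 2420736, 10771040.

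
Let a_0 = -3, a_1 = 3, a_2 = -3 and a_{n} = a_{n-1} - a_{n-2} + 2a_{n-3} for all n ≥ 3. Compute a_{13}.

-87

The ordinary generating function has denominator 1 - z + z^2 - 2z^3.
Iterating the recurrence: a_0,…,a_{13} = -3, 3, -3, -12, -3, 3, -18, -27, -3, -12, -63, -57, -18, -87.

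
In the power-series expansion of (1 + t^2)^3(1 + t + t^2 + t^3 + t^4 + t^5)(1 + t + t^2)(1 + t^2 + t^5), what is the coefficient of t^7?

45

(1 + t^2)^3 has coefficients 1,0,3,0,3,0,1 for degrees 0…6.
(1 + t + t^2 + t^3 + t^4 + t^5) has coefficients 1,1,1,1,1,1,0,0 for degrees 0…7.
Multiplying by (1 + t + t^2) gives running coefficients 1,2,3,3,3,3,2,1 for degrees 0…7.
Finally multiplying by (1 + t^2 + t^5), the product of all factors after the first has coefficients 1,2,4,5,6,7,7,7 for degrees 0…7.
[t^7] = 1·7 + 3·7 + 3·5 + 1·2 = 45.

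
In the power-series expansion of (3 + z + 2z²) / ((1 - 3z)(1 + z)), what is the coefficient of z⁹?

52487

The denominator gives the recurrence a_n = 2a_(n−1) + 3a_(n−2) for n ≥ 3; the numerator fixes a_0 = 3, a_1 = 7, a_2 = 25.
Iterating: 3, 7, 25, 71, 217, 647, 1945, 5831, 17497, 52487, so a_9 = 52487.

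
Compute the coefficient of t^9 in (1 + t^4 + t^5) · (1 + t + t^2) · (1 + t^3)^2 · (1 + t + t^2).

13

(1 + t^4 + t^5) has coefficients 1,0,0,0,1,1 for degrees 0…5.
(1 + t + t^2) has coefficients 1,1,1,0,0,0,0,0,0,0 for degrees 0…9.
Multiplying by (1 + t^3)^2 gives running coefficients 1,1,1,2,2,2,1,1,1,0 for degrees 0…9.
Finally multiplying by (1 + t + t^2), the product of all factors after the first has coefficients 1,2,3,4,5,6,5,4,3,2 for degrees 0…9.
[t^9] = 1·2 + 1·6 + 1·5 = 13.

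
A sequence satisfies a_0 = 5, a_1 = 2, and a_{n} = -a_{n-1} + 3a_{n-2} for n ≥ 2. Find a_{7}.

-406

The ordinary generating function has denominator 1 + z - 3z^2.
Iterating the recurrence: a_0,…,a_{7} = 5, 2, 13, -7, 46, -67, 205, -406.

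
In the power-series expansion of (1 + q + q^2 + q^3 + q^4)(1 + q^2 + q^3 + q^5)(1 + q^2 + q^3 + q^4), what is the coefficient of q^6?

11

(1 + q + q^2 + q^3 + q^4) has coefficients 1,1,1,1,1 for degrees 0…4.
(1 + q^2 + q^3 + q^5) has coefficients 1,0,1,1,0,1,0 for degrees 0…6.
Finally multiplying by (1 + q^2 + q^3 + q^4), the product of all factors after the first has coefficients 1,0,2,2,2,3,2 for degrees 0…6.
[q^6] = 1·2 + 1·3 + 1·2 + 1·2 + 1·2 = 11.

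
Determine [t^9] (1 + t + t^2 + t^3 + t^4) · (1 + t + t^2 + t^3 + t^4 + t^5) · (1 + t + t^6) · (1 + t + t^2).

(1 + t + t^2 + t^3 + t^4) has coefficients 1,1,1,1,1 for degrees 0…4.
(1 + t + t^2 + t^3 + t^4 + t^5) has coefficients 1,1,1,1,1,1,0,0,0,0 for degrees 0…9.
Multiplying by (1 + t + t^6) gives running coefficients 1,2,2,2,2,2,2,1,1,1 for degrees 0…9.
Finally multiplying by (1 + t + t^2), the product of all factors after the first has coefficients 1,3,5,6,6,6,6,5,4,3 for degrees 0…9.
[t^9] = 1·3 + 1·4 + 1·5 + 1·6 + 1·6 = 24.

24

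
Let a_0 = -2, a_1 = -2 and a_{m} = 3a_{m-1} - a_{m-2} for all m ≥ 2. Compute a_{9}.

-3194

The ordinary generating function has denominator 1 - 3t + t^2.
Iterating the recurrence: a_0,…,a_{9} = -2, -2, -4, -10, -26, -68, -178, -466, -1220, -3194.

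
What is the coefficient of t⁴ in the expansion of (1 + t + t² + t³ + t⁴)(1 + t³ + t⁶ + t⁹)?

(1 + t + t² + t³ + t⁴) has coefficients 1,1,1,1,1 for degrees 0…4.
(1 + t³ + t⁶ + t⁹) has coefficients 1,0,0,1,0 for degrees 0…4.
[t⁴] = 1·0 + 1·1 + 1·0 + 1·0 + 1·1 = 2.

2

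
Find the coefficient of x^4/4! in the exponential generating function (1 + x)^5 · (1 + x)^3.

1680

The EGF product rule gives c_4 = Σ_{k_1+k_2=4} C(4; k_1,k_2) · ∏ g_i(k_i), where (1+x)^5 gives the falling factorial (5)_k; (1+x)^3 gives the falling factorial (3)_k.
g_1(k) for k = 0…4: 1, 5, 20, 60, 120.
g_2(k) for k = 0…4: 1, 3, 6, 6, 0.
c_4 = Σ_k C(4,k)·g_1(k)·g_2(4−k) = 4·5·6 + 6·20·6 + 4·60·3 + 1·120·1 = 120 + 720 + 720 + 120 = 1680.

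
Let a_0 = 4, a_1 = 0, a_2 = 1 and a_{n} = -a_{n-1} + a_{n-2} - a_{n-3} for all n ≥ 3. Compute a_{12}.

The ordinary generating function has denominator 1 + t - t^2 + t^3.
Iterating the recurrence: a_0,…,a_{12} = 4, 0, 1, -5, 6, -12, 23, -41, 76, -140, 257, -473, 870.

870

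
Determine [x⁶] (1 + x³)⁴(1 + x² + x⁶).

7

(1 + x³)⁴ has coefficients 1,0,0,4,0,0,6 for degrees 0…6.
(1 + x² + x⁶) has coefficients 1,0,1,0,0,0,1 for degrees 0…6.
[x⁶] = 1·1 + 4·0 + 6·1 = 7.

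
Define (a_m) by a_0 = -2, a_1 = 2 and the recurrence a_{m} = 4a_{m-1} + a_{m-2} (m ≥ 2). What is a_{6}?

The ordinary generating function has denominator 1 - 4x - x^2.
Iterating the recurrence: a_0,…,a_{6} = -2, 2, 6, 26, 110, 466, 1974.

1974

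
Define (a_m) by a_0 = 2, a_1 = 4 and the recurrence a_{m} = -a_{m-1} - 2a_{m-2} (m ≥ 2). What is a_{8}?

-16

The ordinary generating function has denominator 1 + x + 2x^2.
Iterating the recurrence: a_0,…,a_{8} = 2, 4, -8, 0, 16, -16, -16, 48, -16.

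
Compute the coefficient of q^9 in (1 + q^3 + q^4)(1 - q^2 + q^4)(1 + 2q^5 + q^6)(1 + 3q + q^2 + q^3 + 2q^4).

12

(1 + q^3 + q^4) has coefficients 1,0,0,1,1 for degrees 0…4.
(1 - q^2 + q^4) has coefficients 1,0,-1,0,1,0,0,0,0,0 for degrees 0…9.
Multiplying by (1 + 2q^5 + q^6) gives running coefficients 1,0,-1,0,1,2,1,-2,-1,2 for degrees 0…9.
Finally multiplying by (1 + 3q + q^2 + q^3 + 2q^4), the product of all factors after the first has coefficients 1,3,0,-2,2,4,6,4,-2,2 for degrees 0…9.
[q^9] = 1·2 + 1·6 + 1·4 = 12.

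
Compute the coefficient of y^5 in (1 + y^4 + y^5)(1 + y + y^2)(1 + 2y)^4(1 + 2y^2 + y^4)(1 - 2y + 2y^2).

(1 + y^4 + y^5) has coefficients 1,0,0,0,1,1 for degrees 0…5.
(1 + y + y^2) has coefficients 1,1,1,0,0,0 for degrees 0…5.
Multiplying by (1 + 2y)^4 gives running coefficients 1,9,33,64,72,48 for degrees 0…5.
Multiplying by (1 + 2y^2 + y^4) gives running coefficients 1,9,35,82,139,185 for degrees 0…5.
Finally multiplying by (1 - 2y + 2y^2), the product of all factors after the first has coefficients 1,7,19,30,45,71 for degrees 0…5.
[y^5] = 1·71 + 1·7 + 1·1 = 79.

79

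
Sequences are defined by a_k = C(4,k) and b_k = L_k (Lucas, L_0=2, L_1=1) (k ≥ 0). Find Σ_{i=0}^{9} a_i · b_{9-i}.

521

Write out a_i and b_{9-i} for i = 0,…,9 and sum the products.
Σ = 1·76 + 4·47 + 6·29 + 4·18 + 1·11 + 0·7 + 0·4 + 0·3 + 0·1 + 0·2 = 521.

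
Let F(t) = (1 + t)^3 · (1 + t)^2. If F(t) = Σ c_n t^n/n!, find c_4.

120

The EGF product rule gives c_4 = Σ_{k_1+k_2=4} C(4; k_1,k_2) · ∏ g_i(k_i), where (1+t)^3 gives the falling factorial (3)_k; (1+t)^2 gives the falling factorial (2)_k.
g_1(k) for k = 0…4: 1, 3, 6, 6, 0.
g_2(k) for k = 0…4: 1, 2, 2, 0, 0.
c_4 = Σ_k C(4,k)·g_1(k)·g_2(4−k) = 6·6·2 + 4·6·2 = 72 + 48 = 120.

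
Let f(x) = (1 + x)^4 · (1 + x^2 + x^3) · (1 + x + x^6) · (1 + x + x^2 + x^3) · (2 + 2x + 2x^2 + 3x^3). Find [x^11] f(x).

(1 + x)^4 has coefficients 1,4,6,4,1 for degrees 0…4.
(1 + x^2 + x^3) has coefficients 1,0,1,1,0,0,0,0,0,0,0,0 for degrees 0…11.
Multiplying by (1 + x + x^6) gives running coefficients 1,1,1,2,1,0,1,0,1,1,0,0 for degrees 0…11.
Multiplying by (1 + x + x^2 + x^3) gives running coefficients 1,2,3,5,5,4,4,2,2,3,2,2 for degrees 0…11.
Finally multiplying by (2 + 2x + 2x^2 + 3x^3), the product of all factors after the first has coefficients 2,6,12,23,32,37,41,35,28,26,20,20 for degrees 0…11.
[x^11] = 1·20 + 4·20 + 6·26 + 4·28 + 1·35 = 403.

403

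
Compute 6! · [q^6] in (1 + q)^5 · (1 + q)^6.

The EGF product rule gives c_6 = Σ_{k_1+k_2=6} C(6; k_1,k_2) · ∏ g_i(k_i), where (1+q)^5 gives the falling factorial (5)_k; (1+q)^6 gives the falling factorial (6)_k.
g_1(k) for k = 0…6: 1, 5, 20, 60, 120, 120, 0.
g_2(k) for k = 0…6: 1, 6, 30, 120, 360, 720, 720.
c_6 = Σ_k C(6,k)·g_1(k)·g_2(6−k) = 1·1·720 + 6·5·720 + 15·20·360 + 20·60·120 + 15·120·30 + 6·120·6 = 720 + 21600 + 108000 + 144000 + 54000 + 4320 = 332640.

332640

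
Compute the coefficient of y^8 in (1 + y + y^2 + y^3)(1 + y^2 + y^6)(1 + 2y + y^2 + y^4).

(1 + y + y^2 + y^3) has coefficients 1,1,1,1 for degrees 0…3.
(1 + y^2 + y^6) has coefficients 1,0,1,0,0,0,1,0,0 for degrees 0…8.
Finally multiplying by (1 + 2y + y^2 + y^4), the product of all factors after the first has coefficients 1,2,2,2,2,0,2,2,1 for degrees 0…8.
[y^8] = 1·1 + 1·2 + 1·2 + 1·0 = 5.

5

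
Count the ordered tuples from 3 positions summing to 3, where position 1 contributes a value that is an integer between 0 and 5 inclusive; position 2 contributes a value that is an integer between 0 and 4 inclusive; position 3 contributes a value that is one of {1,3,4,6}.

The generating function for the choices is (1 + x + x^2 + x^3 + x^4 + x^5)·(1 + x + x^2 + x^3 + x^4)·(x + x^3 + x^4 + x^6); the count is [x^3].
(1 + x + x^2 + x^3 + x^4 + x^5) has coefficients 1,1,1,1 for degrees 0…3.
(1 + x + x^2 + x^3 + x^4) has coefficients 1,1,1,1 for degrees 0…3.
Finally multiplying by (x + x^3 + x^4 + x^6), the product of all factors after the first has coefficients 0,1,1,2 for degrees 0…3.
[x^3] = 1·2 + 1·1 + 1·1 + 1·0 = 4.

4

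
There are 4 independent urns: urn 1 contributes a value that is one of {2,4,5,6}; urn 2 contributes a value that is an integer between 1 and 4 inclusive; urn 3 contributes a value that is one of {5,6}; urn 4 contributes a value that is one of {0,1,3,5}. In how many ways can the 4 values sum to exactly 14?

The generating function for the choices is (z² + z⁴ + z⁵ + z⁶)·(z + z² + z³ + z⁴)·(z⁵ + z⁶)·(1 + z + z³ + z⁵); the count is [z¹⁴].
(z² + z⁴ + z⁵ + z⁶) has coefficients 0,0,1,0,1,1,1 for degrees 0…6.
(z + z² + z³ + z⁴) has coefficients 0,1,1,1,1,0,0,0,0,0,0,0,0,0,0 for degrees 0…14.
Multiplying by (z⁵ + z⁶) gives running coefficients 0,0,0,0,0,0,1,2,2,2,1,0,0,0,0 for degrees 0…14.
Finally multiplying by (1 + z + z³ + z⁵), the product of all factors after the first has coefficients 0,0,0,0,0,0,1,3,4,5,5,4,4,3,2 for degrees 0…14.
[z¹⁴] = 1·4 + 1·5 + 1·5 + 1·4 = 18.

18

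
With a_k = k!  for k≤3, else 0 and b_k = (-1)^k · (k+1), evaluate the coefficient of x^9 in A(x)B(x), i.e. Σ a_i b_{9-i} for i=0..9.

This is [x^9] in the product of the two ordinary generating functions.
Σ = 1·(-10) + 1·9 + 2·(-8) + 6·7 + 0·(-6) + 0·5 + 0·(-4) + 0·3 + 0·(-2) + 0·1 = 25.

25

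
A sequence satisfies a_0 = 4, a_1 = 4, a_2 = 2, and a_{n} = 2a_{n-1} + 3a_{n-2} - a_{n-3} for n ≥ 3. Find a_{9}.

The ordinary generating function has denominator 1 - 2t - 3t^2 + t^3.
Iterating the recurrence: a_0,…,a_{9} = 4, 4, 2, 12, 26, 86, 238, 708, 2044, 5974.

5974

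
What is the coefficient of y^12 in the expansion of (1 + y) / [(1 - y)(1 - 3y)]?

1062881

Partial fractions give a closed form: a_n = (-1)·1^n + (2)·3^n.
At n = 12: a_12 = 1062881.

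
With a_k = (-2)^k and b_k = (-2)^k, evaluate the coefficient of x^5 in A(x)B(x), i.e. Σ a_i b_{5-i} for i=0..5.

-192

This is [x^5] in the product of the two ordinary generating functions.
Σ = 1·(-32) − 2·16 + 4·(-8) − 8·4 + 16·(-2) − 32·1 = -192.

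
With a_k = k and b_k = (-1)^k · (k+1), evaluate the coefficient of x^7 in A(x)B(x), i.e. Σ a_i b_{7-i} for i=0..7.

4

The convolution is the t^7 coefficient of A(t)B(t).
Σ = 0·(-8) + 1·7 + 2·(-6) + 3·5 + 4·(-4) + 5·3 + 6·(-2) + 7·1 = 4.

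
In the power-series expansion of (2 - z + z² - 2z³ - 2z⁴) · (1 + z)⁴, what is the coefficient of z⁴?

(2 - z + z² - 2z³ - 2z⁴) has coefficients 2,-1,1,-2,-2 for degrees 0…4.
(1 + z)⁴ has coefficients 1,4,6,4,1 for degrees 0…4.
[z⁴] = 2·1 − 1·4 + 1·6 − 2·4 − 2·1 = -6.

-6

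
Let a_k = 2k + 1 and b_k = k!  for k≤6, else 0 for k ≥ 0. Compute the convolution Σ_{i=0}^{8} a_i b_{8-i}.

4780

The convolution is the t^8 coefficient of A(t)B(t).
Σ = 1·0 + 3·0 + 5·720 + 7·120 + 9·24 + 11·6 + 13·2 + 15·1 + 17·1 = 4780.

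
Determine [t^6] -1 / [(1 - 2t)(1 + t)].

-43

Partial fractions give a closed form: a_n = (-2/3)·2^n + (-1/3)·(-1)^n.
At n = 6: a_6 = -43.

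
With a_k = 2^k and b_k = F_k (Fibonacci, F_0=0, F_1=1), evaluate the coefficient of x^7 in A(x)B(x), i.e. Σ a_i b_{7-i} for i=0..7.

The convolution is the t^7 coefficient of A(t)B(t).
Σ = 1·13 + 2·8 + 4·5 + 8·3 + 16·2 + 32·1 + 64·1 + 128·0 = 201.

201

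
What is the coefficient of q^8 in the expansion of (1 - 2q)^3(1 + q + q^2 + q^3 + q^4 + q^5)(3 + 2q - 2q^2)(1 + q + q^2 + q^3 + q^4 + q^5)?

-9

(1 - 2q)^3 has coefficients 1,-6,12,-8 for degrees 0…3.
(1 + q + q^2 + q^3 + q^4 + q^5) has coefficients 1,1,1,1,1,1,0,0,0 for degrees 0…8.
Multiplying by (3 + 2q - 2q^2) gives running coefficients 3,5,3,3,3,3,0,-2,0 for degrees 0…8.
Finally multiplying by (1 + q + q^2 + q^3 + q^4 + q^5), the product of all factors after the first has coefficients 3,8,11,14,17,20,17,10,7 for degrees 0…8.
[q^8] = 1·7 − 6·10 + 12·17 − 8·20 = -9.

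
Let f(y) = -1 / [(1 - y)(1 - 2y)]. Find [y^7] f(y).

Partial fractions give a closed form: a_n = (1)·1^n + (-2)·2^n.
At n = 7: a_7 = -255.

-255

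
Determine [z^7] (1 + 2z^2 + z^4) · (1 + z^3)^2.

(1 + 2z^2 + z^4) has coefficients 1,0,2,0,1 for degrees 0…4.
(1 + z^3)^2 has coefficients 1,0,0,2,0,0,1,0 for degrees 0…7.
[z^7] = 1·0 + 2·0 + 1·2 = 2.

2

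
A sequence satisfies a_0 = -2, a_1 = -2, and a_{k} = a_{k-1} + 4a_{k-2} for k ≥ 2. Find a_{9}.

The ordinary generating function has denominator 1 - t - 4t^2.
Iterating the recurrence: a_0,…,a_{9} = -2, -2, -10, -18, -58, -130, -362, -882, -2330, -5858.

-5858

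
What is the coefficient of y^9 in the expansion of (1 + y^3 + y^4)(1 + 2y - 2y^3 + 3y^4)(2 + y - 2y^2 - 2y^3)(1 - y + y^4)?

10

(1 + y^3 + y^4) has coefficients 1,0,0,1,1 for degrees 0…4.
(1 + 2y - 2y^3 + 3y^4) has coefficients 1,2,0,-2,3,0,0,0,0,0 for degrees 0…9.
Multiplying by (2 + y - 2y^2 - 2y^3) gives running coefficients 2,5,0,-10,0,7,-2,-6,0,0 for degrees 0…9.
Finally multiplying by (1 - y + y^4), the product of all factors after the first has coefficients 2,3,-5,-10,12,12,-9,-14,6,7 for degrees 0…9.
[y^9] = 1·7 + 1·(-9) + 1·12 = 10.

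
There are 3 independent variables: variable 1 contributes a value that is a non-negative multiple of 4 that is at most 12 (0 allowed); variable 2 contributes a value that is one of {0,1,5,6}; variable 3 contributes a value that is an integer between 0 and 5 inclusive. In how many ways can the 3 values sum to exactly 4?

The generating function for the choices is (1 + t^4 + t^8 + t^12)·(1 + t + t^5 + t^6)·(1 + t + t^2 + t^3 + t^4 + t^5); the count is [t^4].
(1 + t^4 + t^8 + t^12) has coefficients 1,0,0,0,1 for degrees 0…4.
(1 + t + t^5 + t^6) has coefficients 1,1,0,0,0 for degrees 0…4.
Finally multiplying by (1 + t + t^2 + t^3 + t^4 + t^5), the product of all factors after the first has coefficients 1,2,2,2,2 for degrees 0…4.
[t^4] = 1·2 + 1·1 = 3.

3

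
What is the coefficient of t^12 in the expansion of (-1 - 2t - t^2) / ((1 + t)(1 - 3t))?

-708588

The denominator gives the recurrence a_n = 2a_(n−1) + 3a_(n−2) for n ≥ 3; the numerator fixes a_0 = -1, a_1 = -4, a_2 = -12.
Iterating: -1, -4, -12, -36, -108, -324, -972, -2916, -8748, -26244, -78732, -236196, -708588, so a_12 = -708588.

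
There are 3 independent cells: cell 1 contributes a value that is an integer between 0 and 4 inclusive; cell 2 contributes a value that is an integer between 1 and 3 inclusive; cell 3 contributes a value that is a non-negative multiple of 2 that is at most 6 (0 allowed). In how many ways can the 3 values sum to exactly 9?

7

The generating function for the choices is (1 + t + t^2 + t^3 + t^4)·(t + t^2 + t^3)·(1 + t^2 + t^4 + t^6); the count is [t^9].
(1 + t + t^2 + t^3 + t^4) has coefficients 1,1,1,1,1 for degrees 0…4.
(t + t^2 + t^3) has coefficients 0,1,1,1,0,0,0,0,0,0 for degrees 0…9.
Finally multiplying by (1 + t^2 + t^4 + t^6), the product of all factors after the first has coefficients 0,1,1,2,1,2,1,2,1,1 for degrees 0…9.
[t^9] = 1·1 + 1·1 + 1·2 + 1·1 + 1·2 = 7.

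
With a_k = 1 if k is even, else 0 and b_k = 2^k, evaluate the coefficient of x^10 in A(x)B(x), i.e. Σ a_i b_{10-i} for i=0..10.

1365

This is [x^10] in the product of the two ordinary generating functions.
Σ = 1·1024 + 0·512 + 1·256 + 0·128 + 1·64 + 0·32 + 1·16 + 0·8 + 1·4 + 0·2 + 1·1 = 1365.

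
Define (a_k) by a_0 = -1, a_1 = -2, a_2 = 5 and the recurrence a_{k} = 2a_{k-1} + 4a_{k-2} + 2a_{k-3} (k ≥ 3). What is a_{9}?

The ordinary generating function has denominator 1 - 2x - 4x^2 - 2x^3.
Iterating the recurrence: a_0,…,a_{9} = -1, -2, 5, 0, 16, 42, 148, 496, 1668, 5616.

5616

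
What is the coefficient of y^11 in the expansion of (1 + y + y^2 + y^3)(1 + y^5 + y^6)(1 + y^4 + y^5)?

(1 + y + y^2 + y^3) has coefficients 1,1,1,1 for degrees 0…3.
(1 + y^5 + y^6) has coefficients 1,0,0,0,0,1,1,0,0,0,0,0 for degrees 0…11.
Finally multiplying by (1 + y^4 + y^5), the product of all factors after the first has coefficients 1,0,0,0,1,2,1,0,0,1,2,1 for degrees 0…11.
[y^11] = 1·1 + 1·2 + 1·1 + 1·0 = 4.

4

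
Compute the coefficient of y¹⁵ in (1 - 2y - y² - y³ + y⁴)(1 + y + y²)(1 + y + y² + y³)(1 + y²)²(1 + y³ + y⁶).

-5

(1 - 2y - y² - y³ + y⁴) has coefficients 1,-2,-1,-1,1 for degrees 0…4.
(1 + y + y²) has coefficients 1,1,1,0,0,0,0,0,0,0,0,0,0,0,0,0 for degrees 0…15.
Multiplying by (1 + y + y² + y³) gives running coefficients 1,2,3,3,2,1,0,0,0,0,0,0,0,0,0,0 for degrees 0…15.
Multiplying by (1 + y²)² gives running coefficients 1,2,5,7,9,9,7,5,2,1,0,0,0,0,0,0 for degrees 0…15.
Finally multiplying by (1 + y³ + y⁶), the product of all factors after the first has coefficients 1,2,5,8,11,14,15,16,16,15,14,11,8,5,2,1 for degrees 0…15.
[y¹⁵] = 1·1 − 2·2 − 1·5 − 1·8 + 1·11 = -5.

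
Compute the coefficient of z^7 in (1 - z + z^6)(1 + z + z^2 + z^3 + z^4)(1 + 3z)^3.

-17

(1 - z + z^6) has coefficients 1,-1,0,0,0,0,1 for degrees 0…6.
(1 + z + z^2 + z^3 + z^4) has coefficients 1,1,1,1,1,0,0,0 for degrees 0…7.
Finally multiplying by (1 + 3z)^3, the product of all factors after the first has coefficients 1,10,37,64,64,63,54,27 for degrees 0…7.
[z^7] = 1·27 − 1·54 + 1·10 = -17.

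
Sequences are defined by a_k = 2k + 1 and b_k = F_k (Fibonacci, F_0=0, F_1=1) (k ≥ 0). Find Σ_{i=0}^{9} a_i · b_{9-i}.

Write out a_i and b_{9-i} for i = 0,…,9 and sum the products.
Σ = 1·34 + 3·21 + 5·13 + 7·8 + 9·5 + 11·3 + 13·2 + 15·1 + 17·1 + 19·0 = 354.

354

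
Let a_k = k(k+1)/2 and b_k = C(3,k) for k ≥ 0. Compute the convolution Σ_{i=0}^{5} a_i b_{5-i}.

Write out a_i and b_{5-i} for i = 0,…,5 and sum the products.
Σ = 0·0 + 1·0 + 3·1 + 6·3 + 10·3 + 15·1 = 66.

66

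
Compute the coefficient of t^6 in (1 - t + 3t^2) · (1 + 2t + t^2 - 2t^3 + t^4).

(1 - t + 3t^2) has coefficients 1,-1,3 for degrees 0…2.
(1 + 2t + t^2 - 2t^3 + t^4) has coefficients 1,2,1,-2,1,0,0 for degrees 0…6.
[t^6] = 1·0 − 1·0 + 3·1 = 3.

3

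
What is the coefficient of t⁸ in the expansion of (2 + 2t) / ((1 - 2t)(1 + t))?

512

The denominator gives the recurrence a_n = a_(n−1) + 2a_(n−2) for n ≥ 2; the numerator fixes a_0 = 2, a_1 = 4.
Iterating: 2, 4, 8, 16, 32, 64, 128, 256, 512, so a_8 = 512.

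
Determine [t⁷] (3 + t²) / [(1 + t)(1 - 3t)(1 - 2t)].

Partial fractions give a closed form: a_n = (1/3)·(-1)^n + (7)·3^n + (-13/3)·2^n.
At n = 7: a_7 = 14754.

14754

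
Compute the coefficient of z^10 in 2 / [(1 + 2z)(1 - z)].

1366

Partial fractions give a closed form: a_n = (4/3)·(-2)^n + (2/3)·1^n.
At n = 10: a_10 = 1366.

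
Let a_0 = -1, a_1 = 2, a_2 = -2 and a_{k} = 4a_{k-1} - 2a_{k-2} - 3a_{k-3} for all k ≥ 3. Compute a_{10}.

-35234

The ordinary generating function has denominator 1 - 4t + 2t^2 + 3t^3.
Iterating the recurrence: a_0,…,a_{10} = -1, 2, -2, -9, -38, -128, -409, -1266, -3862, -11689, -35234.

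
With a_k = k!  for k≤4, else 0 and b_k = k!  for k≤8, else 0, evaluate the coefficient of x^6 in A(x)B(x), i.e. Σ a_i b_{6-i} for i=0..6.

The convolution is the t^6 coefficient of A(t)B(t).
Σ = 1·720 + 1·120 + 2·24 + 6·6 + 24·2 + 0·1 + 0·1 = 972.

972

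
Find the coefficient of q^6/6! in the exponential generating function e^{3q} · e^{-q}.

64

The EGF product rule gives c_6 = Σ_{k_1+k_2=6} C(6; k_1,k_2) · ∏ g_i(k_i), where e^{3q} gives (3)^k; e^{-q} gives (-1)^k.
g_1(k) for k = 0…6: 1, 3, 9, 27, 81, 243, 729.
g_2(k) for k = 0…6: 1, -1, 1, -1, 1, -1, 1.
c_6 = Σ_k C(6,k)·g_1(k)·g_2(6−k) = 1·1·1 + 6·3·(-1) + 15·9·1 + 20·27·(-1) + 15·81·1 + 6·243·(-1) + 1·729·1 = 1 − 18 + 135 − 540 + 1215 − 1458 + 729 = 64.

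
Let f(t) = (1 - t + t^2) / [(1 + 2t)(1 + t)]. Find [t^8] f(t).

893

The denominator gives the recurrence a_n = −3a_(n−1) − 2a_(n−2) for n ≥ 3; the numerator fixes a_0 = 1, a_1 = -4, a_2 = 11.
Iterating: 1, -4, 11, -25, 53, -109, 221, -445, 893, so a_8 = 893.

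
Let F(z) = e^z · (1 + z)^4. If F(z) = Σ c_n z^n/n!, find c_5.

501

The EGF product rule gives c_5 = Σ_{k_1+k_2=5} C(5; k_1,k_2) · ∏ g_i(k_i), where e^z gives (1)^k; (1+z)^4 gives the falling factorial (4)_k.
g_1(k) for k = 0…5: 1, 1, 1, 1, 1, 1.
g_2(k) for k = 0…5: 1, 4, 12, 24, 24, 0.
c_5 = Σ_k C(5,k)·g_1(k)·g_2(5−k) = 5·1·24 + 10·1·24 + 10·1·12 + 5·1·4 + 1·1·1 = 120 + 240 + 120 + 20 + 1 = 501.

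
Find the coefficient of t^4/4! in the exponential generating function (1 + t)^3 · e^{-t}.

1

The EGF product rule gives c_4 = Σ_{k_1+k_2=4} C(4; k_1,k_2) · ∏ g_i(k_i), where (1+t)^3 gives the falling factorial (3)_k; e^{-t} gives (-1)^k.
g_1(k) for k = 0…4: 1, 3, 6, 6, 0.
g_2(k) for k = 0…4: 1, -1, 1, -1, 1.
c_4 = Σ_k C(4,k)·g_1(k)·g_2(4−k) = 1·1·1 + 4·3·(-1) + 6·6·1 + 4·6·(-1) = 1 − 12 + 36 − 24 = 1.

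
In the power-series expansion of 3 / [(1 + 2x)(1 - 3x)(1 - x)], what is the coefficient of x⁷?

Partial fractions give a closed form: a_n = (4/5)·(-2)^n + (27/10)·3^n + (-1/2)·1^n.
At n = 7: a_7 = 5802.

5802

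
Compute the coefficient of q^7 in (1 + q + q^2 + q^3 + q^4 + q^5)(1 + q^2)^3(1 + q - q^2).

7

(1 + q + q^2 + q^3 + q^4 + q^5) has coefficients 1,1,1,1,1,1 for degrees 0…5.
(1 + q^2)^3 has coefficients 1,0,3,0,3,0,1,0 for degrees 0…7.
Finally multiplying by (1 + q - q^2), the product of all factors after the first has coefficients 1,1,2,3,0,3,-2,1 for degrees 0…7.
[q^7] = 1·1 + 1·(-2) + 1·3 + 1·0 + 1·3 + 1·2 = 7.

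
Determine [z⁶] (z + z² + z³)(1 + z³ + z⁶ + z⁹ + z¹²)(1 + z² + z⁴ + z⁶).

3

(z + z² + z³) has coefficients 0,1,1,1 for degrees 0…3.
(1 + z³ + z⁶ + z⁹ + z¹²) has coefficients 1,0,0,1,0,0,1 for degrees 0…6.
Finally multiplying by (1 + z² + z⁴ + z⁶), the product of all factors after the first has coefficients 1,0,1,1,1,1,2 for degrees 0…6.
[z⁶] = 1·1 + 1·1 + 1·1 = 3.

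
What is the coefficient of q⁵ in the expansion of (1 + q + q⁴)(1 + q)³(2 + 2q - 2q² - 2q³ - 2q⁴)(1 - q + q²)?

(1 + q + q⁴) has coefficients 1,1,0,0,1 for degrees 0…4.
(1 + q)³ has coefficients 1,3,3,1,0,0 for degrees 0…5.
Multiplying by (2 + 2q - 2q² - 2q³ - 2q⁴) gives running coefficients 2,8,10,0,-12,-14 for degrees 0…5.
Finally multiplying by (1 - q + q²), the product of all factors after the first has coefficients 2,6,4,-2,-2,-2 for degrees 0…5.
[q⁵] = 1·(-2) + 1·(-2) + 1·6 = 2.

2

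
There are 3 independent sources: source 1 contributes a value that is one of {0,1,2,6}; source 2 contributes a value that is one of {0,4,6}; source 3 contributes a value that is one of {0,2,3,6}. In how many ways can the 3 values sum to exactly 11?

2

The generating function for the choices is (1 + z + z² + z⁶)·(1 + z⁴ + z⁶)·(1 + z² + z³ + z⁶); the count is [z¹¹].
(1 + z + z² + z⁶) has coefficients 1,1,1,0,0,0,1 for degrees 0…6.
(1 + z⁴ + z⁶) has coefficients 1,0,0,0,1,0,1,0,0,0,0,0 for degrees 0…11.
Finally multiplying by (1 + z² + z³ + z⁶), the product of all factors after the first has coefficients 1,0,1,1,1,0,3,1,1,1,1,0 for degrees 0…11.
[z¹¹] = 1·0 + 1·1 + 1·1 + 1·0 = 2.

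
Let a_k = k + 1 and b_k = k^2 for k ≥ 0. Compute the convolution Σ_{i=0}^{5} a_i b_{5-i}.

105

This is [x^5] in the product of the two ordinary generating functions.
Σ = 1·25 + 2·16 + 3·9 + 4·4 + 5·1 + 6·0 = 105.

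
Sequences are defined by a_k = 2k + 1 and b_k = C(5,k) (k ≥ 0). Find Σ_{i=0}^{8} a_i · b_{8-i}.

Write out a_i and b_{8-i} for i = 0,…,8 and sum the products.
Σ = 1·0 + 3·0 + 5·0 + 7·1 + 9·5 + 11·10 + 13·10 + 15·5 + 17·1 = 384.

384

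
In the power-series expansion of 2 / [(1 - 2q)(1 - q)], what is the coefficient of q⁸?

Partial fractions give a closed form: a_n = (4)·2^n + (-2)·1^n.
At n = 8: a_8 = 1022.

1022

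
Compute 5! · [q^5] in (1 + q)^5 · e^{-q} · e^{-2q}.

102

The EGF product rule gives c_5 = Σ_{k_1+k_2+k_3=5} C(5; k_1,k_2,k_3) · ∏ g_i(k_i), where (1+q)^5 gives the falling factorial (5)_k; e^{-q} gives (-1)^k; e^{-2q} gives (-2)^k.
g_1(k) for k = 0…5: 1, 5, 20, 60, 120, 120.
g_2(k) for k = 0…5: 1, -1, 1, -1, 1, -1.
g_3(k) for k = 0…5: 1, -2, 4, -8, 16, -32.
First combine the last two factors: h(k) = Σ_j C(k,j)·g_2(j)·g_3(k−j) for k = 0…5: 1, -3, 9, -27, 81, -243.
c_5 = Σ_k C(5,k)·g_1(k)·h(5−k) = 1·1·(-243) + 5·5·81 + 10·20·(-27) + 10·60·9 + 5·120·(-3) + 1·120·1 = −243 + 2025 − 5400 + 5400 − 1800 + 120 = 102.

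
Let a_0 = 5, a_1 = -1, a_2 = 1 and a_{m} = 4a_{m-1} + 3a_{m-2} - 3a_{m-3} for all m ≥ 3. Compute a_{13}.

-41904086

The ordinary generating function has denominator 1 - 4q - 3q^2 + 3q^3.
Iterating the recurrence: a_0,…,a_{13} = 5, -1, 1, -14, -50, -245, -1088, -4937, -22277, -100655, -454640, -2053694, -9276731, -41904086.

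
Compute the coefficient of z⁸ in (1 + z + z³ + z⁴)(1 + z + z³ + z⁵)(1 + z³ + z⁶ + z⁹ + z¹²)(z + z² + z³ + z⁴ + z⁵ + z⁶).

(1 + z + z³ + z⁴) has coefficients 1,1,0,1,1 for degrees 0…4.
(1 + z + z³ + z⁵) has coefficients 1,1,0,1,0,1,0,0,0 for degrees 0…8.
Multiplying by (1 + z³ + z⁶ + z⁹ + z¹²) gives running coefficients 1,1,0,2,1,1,2,1,1 for degrees 0…8.
Finally multiplying by (z + z² + z³ + z⁴ + z⁵ + z⁶), the product of all factors after the first has coefficients 0,1,2,2,4,5,6,7,7 for degrees 0…8.
[z⁸] = 1·7 + 1·7 + 1·5 + 1·4 = 23.

23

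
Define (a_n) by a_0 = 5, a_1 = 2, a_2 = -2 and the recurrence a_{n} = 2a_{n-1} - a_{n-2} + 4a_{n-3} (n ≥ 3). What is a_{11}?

9582

The ordinary generating function has denominator 1 - 2t + t^2 - 4t^3.
Iterating the recurrence: a_0,…,a_{11} = 5, 2, -2, 14, 38, 54, 126, 350, 790, 1734, 4078, 9582.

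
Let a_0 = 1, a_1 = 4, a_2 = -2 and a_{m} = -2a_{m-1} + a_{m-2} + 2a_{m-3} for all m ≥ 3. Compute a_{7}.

130

The ordinary generating function has denominator 1 + 2y - y^2 - 2y^3.
Iterating the recurrence: a_0,…,a_{7} = 1, 4, -2, 10, -14, 34, -62, 130.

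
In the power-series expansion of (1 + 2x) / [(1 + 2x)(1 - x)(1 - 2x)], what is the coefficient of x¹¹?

4095

The denominator gives the recurrence a_n = a_(n−1) + 4a_(n−2) − 4a_(n−3) for n ≥ 3; the numerator fixes a_0 = 1, a_1 = 3, a_2 = 7.
Iterating: 1, 3, 7, 15, 31, 63, 127, 255, 511, 1023, 2047, 4095, so a_11 = 4095.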